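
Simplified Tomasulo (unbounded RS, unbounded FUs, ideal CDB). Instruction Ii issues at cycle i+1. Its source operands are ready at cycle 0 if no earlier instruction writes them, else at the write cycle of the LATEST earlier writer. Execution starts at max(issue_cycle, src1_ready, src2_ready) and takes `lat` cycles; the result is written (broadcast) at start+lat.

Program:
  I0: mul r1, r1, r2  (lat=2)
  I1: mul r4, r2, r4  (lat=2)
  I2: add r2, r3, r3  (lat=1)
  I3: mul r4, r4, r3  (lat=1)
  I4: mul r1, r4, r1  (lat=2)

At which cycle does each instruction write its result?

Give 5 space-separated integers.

Answer: 3 4 4 5 7

Derivation:
I0 mul r1: issue@1 deps=(None,None) exec_start@1 write@3
I1 mul r4: issue@2 deps=(None,None) exec_start@2 write@4
I2 add r2: issue@3 deps=(None,None) exec_start@3 write@4
I3 mul r4: issue@4 deps=(1,None) exec_start@4 write@5
I4 mul r1: issue@5 deps=(3,0) exec_start@5 write@7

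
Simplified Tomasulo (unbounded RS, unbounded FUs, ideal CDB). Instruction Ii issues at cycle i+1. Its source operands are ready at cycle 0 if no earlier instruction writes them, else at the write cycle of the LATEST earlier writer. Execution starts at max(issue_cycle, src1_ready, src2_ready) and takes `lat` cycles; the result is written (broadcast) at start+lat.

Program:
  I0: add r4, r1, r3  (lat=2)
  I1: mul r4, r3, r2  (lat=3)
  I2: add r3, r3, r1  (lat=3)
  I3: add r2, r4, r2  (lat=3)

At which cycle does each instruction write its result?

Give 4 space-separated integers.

Answer: 3 5 6 8

Derivation:
I0 add r4: issue@1 deps=(None,None) exec_start@1 write@3
I1 mul r4: issue@2 deps=(None,None) exec_start@2 write@5
I2 add r3: issue@3 deps=(None,None) exec_start@3 write@6
I3 add r2: issue@4 deps=(1,None) exec_start@5 write@8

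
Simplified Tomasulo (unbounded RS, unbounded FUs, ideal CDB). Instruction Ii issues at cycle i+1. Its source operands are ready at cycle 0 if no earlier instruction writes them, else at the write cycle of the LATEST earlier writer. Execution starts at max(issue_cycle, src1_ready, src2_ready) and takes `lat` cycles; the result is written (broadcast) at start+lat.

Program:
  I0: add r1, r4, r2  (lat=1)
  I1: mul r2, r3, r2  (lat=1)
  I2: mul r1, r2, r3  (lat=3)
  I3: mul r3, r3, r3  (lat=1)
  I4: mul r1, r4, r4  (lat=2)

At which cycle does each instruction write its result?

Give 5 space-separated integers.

Answer: 2 3 6 5 7

Derivation:
I0 add r1: issue@1 deps=(None,None) exec_start@1 write@2
I1 mul r2: issue@2 deps=(None,None) exec_start@2 write@3
I2 mul r1: issue@3 deps=(1,None) exec_start@3 write@6
I3 mul r3: issue@4 deps=(None,None) exec_start@4 write@5
I4 mul r1: issue@5 deps=(None,None) exec_start@5 write@7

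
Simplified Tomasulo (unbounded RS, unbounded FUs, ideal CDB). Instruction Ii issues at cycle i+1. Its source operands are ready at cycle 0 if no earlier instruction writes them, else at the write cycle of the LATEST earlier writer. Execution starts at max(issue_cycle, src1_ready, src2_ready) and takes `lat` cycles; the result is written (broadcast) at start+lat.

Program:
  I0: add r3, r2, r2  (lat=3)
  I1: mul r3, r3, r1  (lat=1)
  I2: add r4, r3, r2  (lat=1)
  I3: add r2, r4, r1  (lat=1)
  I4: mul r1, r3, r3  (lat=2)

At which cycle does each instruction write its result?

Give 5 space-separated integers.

I0 add r3: issue@1 deps=(None,None) exec_start@1 write@4
I1 mul r3: issue@2 deps=(0,None) exec_start@4 write@5
I2 add r4: issue@3 deps=(1,None) exec_start@5 write@6
I3 add r2: issue@4 deps=(2,None) exec_start@6 write@7
I4 mul r1: issue@5 deps=(1,1) exec_start@5 write@7

Answer: 4 5 6 7 7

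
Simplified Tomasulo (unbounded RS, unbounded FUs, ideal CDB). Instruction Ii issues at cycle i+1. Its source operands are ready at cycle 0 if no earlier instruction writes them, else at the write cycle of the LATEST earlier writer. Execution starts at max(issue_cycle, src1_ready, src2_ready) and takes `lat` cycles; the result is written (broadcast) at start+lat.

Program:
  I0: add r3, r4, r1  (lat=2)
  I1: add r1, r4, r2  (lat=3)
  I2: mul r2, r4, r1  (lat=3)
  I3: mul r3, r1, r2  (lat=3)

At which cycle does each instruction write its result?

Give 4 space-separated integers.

I0 add r3: issue@1 deps=(None,None) exec_start@1 write@3
I1 add r1: issue@2 deps=(None,None) exec_start@2 write@5
I2 mul r2: issue@3 deps=(None,1) exec_start@5 write@8
I3 mul r3: issue@4 deps=(1,2) exec_start@8 write@11

Answer: 3 5 8 11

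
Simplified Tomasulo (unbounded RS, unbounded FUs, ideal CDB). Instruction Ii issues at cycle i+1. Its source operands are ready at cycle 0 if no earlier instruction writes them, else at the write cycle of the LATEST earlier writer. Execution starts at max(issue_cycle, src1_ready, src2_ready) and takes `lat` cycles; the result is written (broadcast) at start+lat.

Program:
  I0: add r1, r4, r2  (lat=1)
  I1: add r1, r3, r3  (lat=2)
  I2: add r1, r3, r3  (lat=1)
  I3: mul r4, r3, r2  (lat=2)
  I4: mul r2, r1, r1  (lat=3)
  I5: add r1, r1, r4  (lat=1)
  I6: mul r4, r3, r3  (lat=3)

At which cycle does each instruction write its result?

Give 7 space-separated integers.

Answer: 2 4 4 6 8 7 10

Derivation:
I0 add r1: issue@1 deps=(None,None) exec_start@1 write@2
I1 add r1: issue@2 deps=(None,None) exec_start@2 write@4
I2 add r1: issue@3 deps=(None,None) exec_start@3 write@4
I3 mul r4: issue@4 deps=(None,None) exec_start@4 write@6
I4 mul r2: issue@5 deps=(2,2) exec_start@5 write@8
I5 add r1: issue@6 deps=(2,3) exec_start@6 write@7
I6 mul r4: issue@7 deps=(None,None) exec_start@7 write@10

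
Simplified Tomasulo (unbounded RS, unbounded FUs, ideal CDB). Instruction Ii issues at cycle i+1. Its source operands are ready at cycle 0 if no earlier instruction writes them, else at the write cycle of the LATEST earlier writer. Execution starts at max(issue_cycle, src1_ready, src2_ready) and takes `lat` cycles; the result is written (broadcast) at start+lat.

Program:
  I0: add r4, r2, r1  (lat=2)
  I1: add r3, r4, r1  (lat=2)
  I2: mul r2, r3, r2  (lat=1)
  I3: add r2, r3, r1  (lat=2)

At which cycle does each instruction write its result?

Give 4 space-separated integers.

Answer: 3 5 6 7

Derivation:
I0 add r4: issue@1 deps=(None,None) exec_start@1 write@3
I1 add r3: issue@2 deps=(0,None) exec_start@3 write@5
I2 mul r2: issue@3 deps=(1,None) exec_start@5 write@6
I3 add r2: issue@4 deps=(1,None) exec_start@5 write@7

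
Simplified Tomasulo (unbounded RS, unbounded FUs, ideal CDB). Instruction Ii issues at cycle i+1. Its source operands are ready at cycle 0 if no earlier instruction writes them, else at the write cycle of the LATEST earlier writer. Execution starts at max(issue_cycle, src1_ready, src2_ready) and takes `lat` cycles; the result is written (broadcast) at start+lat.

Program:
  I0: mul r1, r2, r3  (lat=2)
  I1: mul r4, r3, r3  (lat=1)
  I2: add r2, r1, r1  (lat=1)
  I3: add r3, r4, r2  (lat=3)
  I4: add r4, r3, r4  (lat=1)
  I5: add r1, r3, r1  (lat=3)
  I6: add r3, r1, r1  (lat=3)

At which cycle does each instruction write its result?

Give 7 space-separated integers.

I0 mul r1: issue@1 deps=(None,None) exec_start@1 write@3
I1 mul r4: issue@2 deps=(None,None) exec_start@2 write@3
I2 add r2: issue@3 deps=(0,0) exec_start@3 write@4
I3 add r3: issue@4 deps=(1,2) exec_start@4 write@7
I4 add r4: issue@5 deps=(3,1) exec_start@7 write@8
I5 add r1: issue@6 deps=(3,0) exec_start@7 write@10
I6 add r3: issue@7 deps=(5,5) exec_start@10 write@13

Answer: 3 3 4 7 8 10 13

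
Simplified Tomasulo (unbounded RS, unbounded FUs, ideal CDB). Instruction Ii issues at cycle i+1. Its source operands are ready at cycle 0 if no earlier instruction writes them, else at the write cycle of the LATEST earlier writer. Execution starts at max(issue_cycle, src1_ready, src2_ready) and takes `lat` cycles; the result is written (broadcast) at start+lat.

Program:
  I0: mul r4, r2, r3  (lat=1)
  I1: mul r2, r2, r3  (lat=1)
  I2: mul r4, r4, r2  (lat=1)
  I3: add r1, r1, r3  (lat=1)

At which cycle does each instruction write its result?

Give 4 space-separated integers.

Answer: 2 3 4 5

Derivation:
I0 mul r4: issue@1 deps=(None,None) exec_start@1 write@2
I1 mul r2: issue@2 deps=(None,None) exec_start@2 write@3
I2 mul r4: issue@3 deps=(0,1) exec_start@3 write@4
I3 add r1: issue@4 deps=(None,None) exec_start@4 write@5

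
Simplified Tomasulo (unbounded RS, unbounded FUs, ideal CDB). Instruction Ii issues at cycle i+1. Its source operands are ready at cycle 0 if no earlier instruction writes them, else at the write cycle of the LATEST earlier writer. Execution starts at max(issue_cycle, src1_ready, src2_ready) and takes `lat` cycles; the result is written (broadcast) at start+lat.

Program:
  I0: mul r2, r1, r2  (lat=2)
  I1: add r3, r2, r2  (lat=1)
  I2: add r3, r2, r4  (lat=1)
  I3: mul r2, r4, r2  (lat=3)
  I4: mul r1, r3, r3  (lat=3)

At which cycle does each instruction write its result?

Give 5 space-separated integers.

I0 mul r2: issue@1 deps=(None,None) exec_start@1 write@3
I1 add r3: issue@2 deps=(0,0) exec_start@3 write@4
I2 add r3: issue@3 deps=(0,None) exec_start@3 write@4
I3 mul r2: issue@4 deps=(None,0) exec_start@4 write@7
I4 mul r1: issue@5 deps=(2,2) exec_start@5 write@8

Answer: 3 4 4 7 8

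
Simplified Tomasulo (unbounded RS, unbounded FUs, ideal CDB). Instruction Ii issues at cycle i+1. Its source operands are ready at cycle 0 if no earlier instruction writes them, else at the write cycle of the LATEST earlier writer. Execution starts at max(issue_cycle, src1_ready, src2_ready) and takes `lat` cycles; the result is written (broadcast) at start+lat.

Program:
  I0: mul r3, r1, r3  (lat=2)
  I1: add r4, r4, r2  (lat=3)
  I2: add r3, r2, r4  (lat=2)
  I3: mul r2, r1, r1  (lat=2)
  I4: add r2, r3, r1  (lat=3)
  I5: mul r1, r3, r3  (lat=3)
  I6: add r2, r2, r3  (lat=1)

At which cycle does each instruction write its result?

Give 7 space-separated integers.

I0 mul r3: issue@1 deps=(None,None) exec_start@1 write@3
I1 add r4: issue@2 deps=(None,None) exec_start@2 write@5
I2 add r3: issue@3 deps=(None,1) exec_start@5 write@7
I3 mul r2: issue@4 deps=(None,None) exec_start@4 write@6
I4 add r2: issue@5 deps=(2,None) exec_start@7 write@10
I5 mul r1: issue@6 deps=(2,2) exec_start@7 write@10
I6 add r2: issue@7 deps=(4,2) exec_start@10 write@11

Answer: 3 5 7 6 10 10 11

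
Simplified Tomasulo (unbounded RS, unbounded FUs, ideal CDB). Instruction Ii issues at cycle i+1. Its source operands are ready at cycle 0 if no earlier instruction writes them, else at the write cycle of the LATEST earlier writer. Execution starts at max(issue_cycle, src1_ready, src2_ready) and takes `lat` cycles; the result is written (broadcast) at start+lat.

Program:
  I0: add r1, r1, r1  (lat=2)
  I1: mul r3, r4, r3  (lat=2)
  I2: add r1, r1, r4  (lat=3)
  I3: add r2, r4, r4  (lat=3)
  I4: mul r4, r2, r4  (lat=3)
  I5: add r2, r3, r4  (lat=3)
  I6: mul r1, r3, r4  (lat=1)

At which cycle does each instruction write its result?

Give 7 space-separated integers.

Answer: 3 4 6 7 10 13 11

Derivation:
I0 add r1: issue@1 deps=(None,None) exec_start@1 write@3
I1 mul r3: issue@2 deps=(None,None) exec_start@2 write@4
I2 add r1: issue@3 deps=(0,None) exec_start@3 write@6
I3 add r2: issue@4 deps=(None,None) exec_start@4 write@7
I4 mul r4: issue@5 deps=(3,None) exec_start@7 write@10
I5 add r2: issue@6 deps=(1,4) exec_start@10 write@13
I6 mul r1: issue@7 deps=(1,4) exec_start@10 write@11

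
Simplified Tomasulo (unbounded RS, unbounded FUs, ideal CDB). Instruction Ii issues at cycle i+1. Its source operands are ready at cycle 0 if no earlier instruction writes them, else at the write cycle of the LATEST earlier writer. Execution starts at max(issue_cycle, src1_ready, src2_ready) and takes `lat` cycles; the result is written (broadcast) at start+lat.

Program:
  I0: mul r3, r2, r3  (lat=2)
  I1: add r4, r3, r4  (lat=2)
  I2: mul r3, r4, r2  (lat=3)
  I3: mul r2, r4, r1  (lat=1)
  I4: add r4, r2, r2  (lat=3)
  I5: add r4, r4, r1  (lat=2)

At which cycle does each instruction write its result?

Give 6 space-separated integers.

I0 mul r3: issue@1 deps=(None,None) exec_start@1 write@3
I1 add r4: issue@2 deps=(0,None) exec_start@3 write@5
I2 mul r3: issue@3 deps=(1,None) exec_start@5 write@8
I3 mul r2: issue@4 deps=(1,None) exec_start@5 write@6
I4 add r4: issue@5 deps=(3,3) exec_start@6 write@9
I5 add r4: issue@6 deps=(4,None) exec_start@9 write@11

Answer: 3 5 8 6 9 11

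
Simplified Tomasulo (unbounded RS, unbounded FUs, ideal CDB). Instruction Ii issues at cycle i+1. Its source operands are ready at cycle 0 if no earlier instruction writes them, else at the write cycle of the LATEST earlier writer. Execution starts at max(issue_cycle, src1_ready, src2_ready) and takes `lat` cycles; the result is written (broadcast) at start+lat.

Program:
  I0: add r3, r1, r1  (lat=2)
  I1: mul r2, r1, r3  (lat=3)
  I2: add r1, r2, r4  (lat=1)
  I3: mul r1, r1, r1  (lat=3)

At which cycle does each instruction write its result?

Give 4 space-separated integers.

Answer: 3 6 7 10

Derivation:
I0 add r3: issue@1 deps=(None,None) exec_start@1 write@3
I1 mul r2: issue@2 deps=(None,0) exec_start@3 write@6
I2 add r1: issue@3 deps=(1,None) exec_start@6 write@7
I3 mul r1: issue@4 deps=(2,2) exec_start@7 write@10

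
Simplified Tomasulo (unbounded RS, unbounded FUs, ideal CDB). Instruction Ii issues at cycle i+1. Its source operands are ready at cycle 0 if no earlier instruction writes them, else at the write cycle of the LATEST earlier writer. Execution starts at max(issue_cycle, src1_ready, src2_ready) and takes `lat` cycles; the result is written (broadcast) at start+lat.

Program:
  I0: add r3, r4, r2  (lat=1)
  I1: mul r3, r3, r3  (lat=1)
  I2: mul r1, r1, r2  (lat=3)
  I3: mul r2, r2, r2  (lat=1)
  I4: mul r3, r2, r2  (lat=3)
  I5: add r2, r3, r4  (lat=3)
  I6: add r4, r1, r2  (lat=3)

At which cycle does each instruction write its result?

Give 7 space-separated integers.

Answer: 2 3 6 5 8 11 14

Derivation:
I0 add r3: issue@1 deps=(None,None) exec_start@1 write@2
I1 mul r3: issue@2 deps=(0,0) exec_start@2 write@3
I2 mul r1: issue@3 deps=(None,None) exec_start@3 write@6
I3 mul r2: issue@4 deps=(None,None) exec_start@4 write@5
I4 mul r3: issue@5 deps=(3,3) exec_start@5 write@8
I5 add r2: issue@6 deps=(4,None) exec_start@8 write@11
I6 add r4: issue@7 deps=(2,5) exec_start@11 write@14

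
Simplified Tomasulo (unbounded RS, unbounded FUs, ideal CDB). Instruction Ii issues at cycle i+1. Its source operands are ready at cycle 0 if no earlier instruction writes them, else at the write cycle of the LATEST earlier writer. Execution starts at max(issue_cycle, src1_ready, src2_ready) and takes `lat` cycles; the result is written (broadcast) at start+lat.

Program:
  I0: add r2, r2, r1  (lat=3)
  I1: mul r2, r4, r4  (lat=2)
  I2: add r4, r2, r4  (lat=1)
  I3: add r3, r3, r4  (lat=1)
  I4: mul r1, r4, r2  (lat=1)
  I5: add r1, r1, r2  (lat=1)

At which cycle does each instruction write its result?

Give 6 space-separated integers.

I0 add r2: issue@1 deps=(None,None) exec_start@1 write@4
I1 mul r2: issue@2 deps=(None,None) exec_start@2 write@4
I2 add r4: issue@3 deps=(1,None) exec_start@4 write@5
I3 add r3: issue@4 deps=(None,2) exec_start@5 write@6
I4 mul r1: issue@5 deps=(2,1) exec_start@5 write@6
I5 add r1: issue@6 deps=(4,1) exec_start@6 write@7

Answer: 4 4 5 6 6 7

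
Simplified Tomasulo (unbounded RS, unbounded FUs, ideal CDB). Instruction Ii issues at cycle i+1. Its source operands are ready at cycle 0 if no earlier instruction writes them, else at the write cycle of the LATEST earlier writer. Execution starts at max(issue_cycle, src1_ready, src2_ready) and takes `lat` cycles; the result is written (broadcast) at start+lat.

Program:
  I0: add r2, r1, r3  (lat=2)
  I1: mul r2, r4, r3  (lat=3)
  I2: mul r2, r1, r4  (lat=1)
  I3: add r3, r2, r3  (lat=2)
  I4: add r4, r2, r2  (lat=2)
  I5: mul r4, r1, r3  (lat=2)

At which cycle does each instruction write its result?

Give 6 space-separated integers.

Answer: 3 5 4 6 7 8

Derivation:
I0 add r2: issue@1 deps=(None,None) exec_start@1 write@3
I1 mul r2: issue@2 deps=(None,None) exec_start@2 write@5
I2 mul r2: issue@3 deps=(None,None) exec_start@3 write@4
I3 add r3: issue@4 deps=(2,None) exec_start@4 write@6
I4 add r4: issue@5 deps=(2,2) exec_start@5 write@7
I5 mul r4: issue@6 deps=(None,3) exec_start@6 write@8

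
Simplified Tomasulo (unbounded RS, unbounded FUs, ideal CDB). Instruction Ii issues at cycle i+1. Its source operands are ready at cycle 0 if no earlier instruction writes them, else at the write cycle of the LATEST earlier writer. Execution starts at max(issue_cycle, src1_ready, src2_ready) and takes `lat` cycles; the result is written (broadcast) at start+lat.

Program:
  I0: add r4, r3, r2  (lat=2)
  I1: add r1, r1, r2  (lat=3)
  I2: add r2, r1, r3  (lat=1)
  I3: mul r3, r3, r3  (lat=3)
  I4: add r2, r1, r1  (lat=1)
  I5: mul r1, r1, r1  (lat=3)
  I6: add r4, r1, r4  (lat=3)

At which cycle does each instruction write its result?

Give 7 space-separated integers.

I0 add r4: issue@1 deps=(None,None) exec_start@1 write@3
I1 add r1: issue@2 deps=(None,None) exec_start@2 write@5
I2 add r2: issue@3 deps=(1,None) exec_start@5 write@6
I3 mul r3: issue@4 deps=(None,None) exec_start@4 write@7
I4 add r2: issue@5 deps=(1,1) exec_start@5 write@6
I5 mul r1: issue@6 deps=(1,1) exec_start@6 write@9
I6 add r4: issue@7 deps=(5,0) exec_start@9 write@12

Answer: 3 5 6 7 6 9 12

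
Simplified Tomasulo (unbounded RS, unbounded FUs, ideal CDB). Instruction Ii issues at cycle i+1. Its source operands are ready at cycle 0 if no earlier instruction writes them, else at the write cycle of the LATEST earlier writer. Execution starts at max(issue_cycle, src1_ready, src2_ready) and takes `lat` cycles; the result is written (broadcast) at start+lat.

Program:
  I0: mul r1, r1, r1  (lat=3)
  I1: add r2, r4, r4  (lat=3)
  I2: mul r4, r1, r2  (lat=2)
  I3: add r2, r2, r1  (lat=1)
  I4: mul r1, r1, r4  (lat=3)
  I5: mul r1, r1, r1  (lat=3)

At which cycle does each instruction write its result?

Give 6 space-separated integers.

I0 mul r1: issue@1 deps=(None,None) exec_start@1 write@4
I1 add r2: issue@2 deps=(None,None) exec_start@2 write@5
I2 mul r4: issue@3 deps=(0,1) exec_start@5 write@7
I3 add r2: issue@4 deps=(1,0) exec_start@5 write@6
I4 mul r1: issue@5 deps=(0,2) exec_start@7 write@10
I5 mul r1: issue@6 deps=(4,4) exec_start@10 write@13

Answer: 4 5 7 6 10 13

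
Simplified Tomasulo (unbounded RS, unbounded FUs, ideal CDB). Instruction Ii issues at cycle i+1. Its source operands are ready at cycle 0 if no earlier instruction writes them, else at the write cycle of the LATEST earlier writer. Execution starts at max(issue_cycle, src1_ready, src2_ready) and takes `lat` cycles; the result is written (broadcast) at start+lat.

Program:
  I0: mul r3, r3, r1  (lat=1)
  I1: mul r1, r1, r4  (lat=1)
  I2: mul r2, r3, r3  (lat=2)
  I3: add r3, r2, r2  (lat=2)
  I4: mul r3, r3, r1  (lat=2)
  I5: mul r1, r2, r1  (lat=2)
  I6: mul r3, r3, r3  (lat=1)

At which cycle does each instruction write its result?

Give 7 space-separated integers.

Answer: 2 3 5 7 9 8 10

Derivation:
I0 mul r3: issue@1 deps=(None,None) exec_start@1 write@2
I1 mul r1: issue@2 deps=(None,None) exec_start@2 write@3
I2 mul r2: issue@3 deps=(0,0) exec_start@3 write@5
I3 add r3: issue@4 deps=(2,2) exec_start@5 write@7
I4 mul r3: issue@5 deps=(3,1) exec_start@7 write@9
I5 mul r1: issue@6 deps=(2,1) exec_start@6 write@8
I6 mul r3: issue@7 deps=(4,4) exec_start@9 write@10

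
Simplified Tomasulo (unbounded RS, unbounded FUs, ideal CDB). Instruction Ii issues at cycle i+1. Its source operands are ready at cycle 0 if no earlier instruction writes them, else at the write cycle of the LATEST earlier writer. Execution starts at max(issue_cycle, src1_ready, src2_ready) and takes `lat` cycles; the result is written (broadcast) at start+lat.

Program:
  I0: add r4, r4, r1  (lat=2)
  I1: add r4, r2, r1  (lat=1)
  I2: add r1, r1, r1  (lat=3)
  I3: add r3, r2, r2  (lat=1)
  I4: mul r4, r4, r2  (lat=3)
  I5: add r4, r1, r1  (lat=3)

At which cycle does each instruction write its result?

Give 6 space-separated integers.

I0 add r4: issue@1 deps=(None,None) exec_start@1 write@3
I1 add r4: issue@2 deps=(None,None) exec_start@2 write@3
I2 add r1: issue@3 deps=(None,None) exec_start@3 write@6
I3 add r3: issue@4 deps=(None,None) exec_start@4 write@5
I4 mul r4: issue@5 deps=(1,None) exec_start@5 write@8
I5 add r4: issue@6 deps=(2,2) exec_start@6 write@9

Answer: 3 3 6 5 8 9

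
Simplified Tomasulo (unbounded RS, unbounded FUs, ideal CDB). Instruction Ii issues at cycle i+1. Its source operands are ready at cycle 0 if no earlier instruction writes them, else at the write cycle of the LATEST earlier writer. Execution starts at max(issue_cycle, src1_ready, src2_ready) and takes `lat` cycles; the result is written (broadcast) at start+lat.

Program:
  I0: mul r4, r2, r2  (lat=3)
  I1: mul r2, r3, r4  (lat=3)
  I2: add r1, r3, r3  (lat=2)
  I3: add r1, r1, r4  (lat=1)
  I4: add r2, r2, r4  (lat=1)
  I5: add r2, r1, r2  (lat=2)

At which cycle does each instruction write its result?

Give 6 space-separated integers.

Answer: 4 7 5 6 8 10

Derivation:
I0 mul r4: issue@1 deps=(None,None) exec_start@1 write@4
I1 mul r2: issue@2 deps=(None,0) exec_start@4 write@7
I2 add r1: issue@3 deps=(None,None) exec_start@3 write@5
I3 add r1: issue@4 deps=(2,0) exec_start@5 write@6
I4 add r2: issue@5 deps=(1,0) exec_start@7 write@8
I5 add r2: issue@6 deps=(3,4) exec_start@8 write@10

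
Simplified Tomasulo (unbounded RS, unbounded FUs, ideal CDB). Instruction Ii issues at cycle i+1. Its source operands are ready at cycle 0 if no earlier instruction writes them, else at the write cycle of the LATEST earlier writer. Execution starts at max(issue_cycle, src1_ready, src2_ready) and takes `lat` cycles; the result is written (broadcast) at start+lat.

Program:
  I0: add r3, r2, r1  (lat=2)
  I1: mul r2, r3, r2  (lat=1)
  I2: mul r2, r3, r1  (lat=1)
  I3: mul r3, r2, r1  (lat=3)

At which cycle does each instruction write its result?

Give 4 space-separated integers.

Answer: 3 4 4 7

Derivation:
I0 add r3: issue@1 deps=(None,None) exec_start@1 write@3
I1 mul r2: issue@2 deps=(0,None) exec_start@3 write@4
I2 mul r2: issue@3 deps=(0,None) exec_start@3 write@4
I3 mul r3: issue@4 deps=(2,None) exec_start@4 write@7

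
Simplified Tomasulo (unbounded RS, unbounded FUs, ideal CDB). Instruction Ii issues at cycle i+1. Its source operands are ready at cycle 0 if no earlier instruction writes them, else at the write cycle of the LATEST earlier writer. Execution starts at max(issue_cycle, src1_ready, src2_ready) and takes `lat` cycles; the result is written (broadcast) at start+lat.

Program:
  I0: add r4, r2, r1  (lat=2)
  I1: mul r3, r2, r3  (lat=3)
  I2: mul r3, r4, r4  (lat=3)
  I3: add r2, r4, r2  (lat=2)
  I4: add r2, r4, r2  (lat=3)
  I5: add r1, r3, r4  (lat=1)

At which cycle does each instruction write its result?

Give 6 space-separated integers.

I0 add r4: issue@1 deps=(None,None) exec_start@1 write@3
I1 mul r3: issue@2 deps=(None,None) exec_start@2 write@5
I2 mul r3: issue@3 deps=(0,0) exec_start@3 write@6
I3 add r2: issue@4 deps=(0,None) exec_start@4 write@6
I4 add r2: issue@5 deps=(0,3) exec_start@6 write@9
I5 add r1: issue@6 deps=(2,0) exec_start@6 write@7

Answer: 3 5 6 6 9 7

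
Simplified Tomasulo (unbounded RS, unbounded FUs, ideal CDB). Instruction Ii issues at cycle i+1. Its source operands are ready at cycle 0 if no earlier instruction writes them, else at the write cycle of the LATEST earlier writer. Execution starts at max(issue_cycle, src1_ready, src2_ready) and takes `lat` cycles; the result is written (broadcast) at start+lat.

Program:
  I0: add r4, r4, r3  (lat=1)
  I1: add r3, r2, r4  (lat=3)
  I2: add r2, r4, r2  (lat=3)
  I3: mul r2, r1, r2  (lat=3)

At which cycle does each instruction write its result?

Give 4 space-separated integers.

Answer: 2 5 6 9

Derivation:
I0 add r4: issue@1 deps=(None,None) exec_start@1 write@2
I1 add r3: issue@2 deps=(None,0) exec_start@2 write@5
I2 add r2: issue@3 deps=(0,None) exec_start@3 write@6
I3 mul r2: issue@4 deps=(None,2) exec_start@6 write@9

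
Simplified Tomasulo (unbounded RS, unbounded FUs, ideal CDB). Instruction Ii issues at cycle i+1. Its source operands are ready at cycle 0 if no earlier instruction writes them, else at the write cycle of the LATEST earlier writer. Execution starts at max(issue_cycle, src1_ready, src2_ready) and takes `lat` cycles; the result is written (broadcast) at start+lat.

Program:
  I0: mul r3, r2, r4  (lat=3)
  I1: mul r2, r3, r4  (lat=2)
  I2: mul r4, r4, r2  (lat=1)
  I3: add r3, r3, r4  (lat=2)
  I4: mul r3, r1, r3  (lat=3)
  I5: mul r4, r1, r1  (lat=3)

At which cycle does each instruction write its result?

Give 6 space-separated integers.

I0 mul r3: issue@1 deps=(None,None) exec_start@1 write@4
I1 mul r2: issue@2 deps=(0,None) exec_start@4 write@6
I2 mul r4: issue@3 deps=(None,1) exec_start@6 write@7
I3 add r3: issue@4 deps=(0,2) exec_start@7 write@9
I4 mul r3: issue@5 deps=(None,3) exec_start@9 write@12
I5 mul r4: issue@6 deps=(None,None) exec_start@6 write@9

Answer: 4 6 7 9 12 9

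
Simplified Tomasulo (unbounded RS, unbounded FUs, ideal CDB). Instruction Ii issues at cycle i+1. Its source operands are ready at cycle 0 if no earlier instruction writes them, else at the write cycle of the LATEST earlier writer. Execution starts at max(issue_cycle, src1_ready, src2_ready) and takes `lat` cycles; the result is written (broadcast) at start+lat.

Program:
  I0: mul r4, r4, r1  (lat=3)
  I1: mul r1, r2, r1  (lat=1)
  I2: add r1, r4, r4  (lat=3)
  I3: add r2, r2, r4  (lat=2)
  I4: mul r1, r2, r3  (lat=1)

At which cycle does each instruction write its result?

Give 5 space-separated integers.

Answer: 4 3 7 6 7

Derivation:
I0 mul r4: issue@1 deps=(None,None) exec_start@1 write@4
I1 mul r1: issue@2 deps=(None,None) exec_start@2 write@3
I2 add r1: issue@3 deps=(0,0) exec_start@4 write@7
I3 add r2: issue@4 deps=(None,0) exec_start@4 write@6
I4 mul r1: issue@5 deps=(3,None) exec_start@6 write@7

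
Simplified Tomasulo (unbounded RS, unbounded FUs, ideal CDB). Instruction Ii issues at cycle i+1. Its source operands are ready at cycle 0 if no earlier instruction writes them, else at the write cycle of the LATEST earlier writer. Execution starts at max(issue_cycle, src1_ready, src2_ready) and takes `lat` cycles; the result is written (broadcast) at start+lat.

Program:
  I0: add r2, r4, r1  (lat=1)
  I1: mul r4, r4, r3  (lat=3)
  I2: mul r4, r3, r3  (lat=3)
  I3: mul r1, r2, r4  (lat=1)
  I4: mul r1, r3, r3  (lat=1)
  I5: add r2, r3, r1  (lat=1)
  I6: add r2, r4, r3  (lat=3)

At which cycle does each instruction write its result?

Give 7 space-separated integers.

I0 add r2: issue@1 deps=(None,None) exec_start@1 write@2
I1 mul r4: issue@2 deps=(None,None) exec_start@2 write@5
I2 mul r4: issue@3 deps=(None,None) exec_start@3 write@6
I3 mul r1: issue@4 deps=(0,2) exec_start@6 write@7
I4 mul r1: issue@5 deps=(None,None) exec_start@5 write@6
I5 add r2: issue@6 deps=(None,4) exec_start@6 write@7
I6 add r2: issue@7 deps=(2,None) exec_start@7 write@10

Answer: 2 5 6 7 6 7 10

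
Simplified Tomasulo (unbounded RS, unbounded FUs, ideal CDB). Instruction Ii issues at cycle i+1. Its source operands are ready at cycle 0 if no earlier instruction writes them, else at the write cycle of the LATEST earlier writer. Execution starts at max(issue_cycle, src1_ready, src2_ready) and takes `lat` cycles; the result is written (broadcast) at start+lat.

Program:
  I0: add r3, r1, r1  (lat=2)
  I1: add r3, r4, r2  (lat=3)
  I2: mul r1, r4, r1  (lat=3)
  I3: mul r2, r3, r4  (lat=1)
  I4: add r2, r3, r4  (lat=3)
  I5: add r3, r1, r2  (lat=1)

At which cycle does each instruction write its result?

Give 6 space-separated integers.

I0 add r3: issue@1 deps=(None,None) exec_start@1 write@3
I1 add r3: issue@2 deps=(None,None) exec_start@2 write@5
I2 mul r1: issue@3 deps=(None,None) exec_start@3 write@6
I3 mul r2: issue@4 deps=(1,None) exec_start@5 write@6
I4 add r2: issue@5 deps=(1,None) exec_start@5 write@8
I5 add r3: issue@6 deps=(2,4) exec_start@8 write@9

Answer: 3 5 6 6 8 9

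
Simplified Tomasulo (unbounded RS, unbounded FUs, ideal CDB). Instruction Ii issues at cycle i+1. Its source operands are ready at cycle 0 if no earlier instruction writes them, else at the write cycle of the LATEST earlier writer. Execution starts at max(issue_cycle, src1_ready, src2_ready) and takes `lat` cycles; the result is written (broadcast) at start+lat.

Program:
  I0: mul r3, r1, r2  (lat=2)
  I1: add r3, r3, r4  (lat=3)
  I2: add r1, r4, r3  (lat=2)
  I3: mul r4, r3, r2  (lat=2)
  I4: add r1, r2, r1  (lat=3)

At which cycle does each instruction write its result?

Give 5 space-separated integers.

Answer: 3 6 8 8 11

Derivation:
I0 mul r3: issue@1 deps=(None,None) exec_start@1 write@3
I1 add r3: issue@2 deps=(0,None) exec_start@3 write@6
I2 add r1: issue@3 deps=(None,1) exec_start@6 write@8
I3 mul r4: issue@4 deps=(1,None) exec_start@6 write@8
I4 add r1: issue@5 deps=(None,2) exec_start@8 write@11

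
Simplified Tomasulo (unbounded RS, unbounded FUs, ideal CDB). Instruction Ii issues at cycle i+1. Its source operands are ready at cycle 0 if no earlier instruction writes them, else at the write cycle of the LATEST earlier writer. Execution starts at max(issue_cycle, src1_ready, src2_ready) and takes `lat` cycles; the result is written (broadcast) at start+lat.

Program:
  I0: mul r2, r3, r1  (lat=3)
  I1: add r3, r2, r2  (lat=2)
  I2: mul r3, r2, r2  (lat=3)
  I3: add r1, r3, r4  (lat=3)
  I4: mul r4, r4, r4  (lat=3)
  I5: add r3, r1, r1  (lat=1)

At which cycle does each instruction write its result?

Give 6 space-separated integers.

Answer: 4 6 7 10 8 11

Derivation:
I0 mul r2: issue@1 deps=(None,None) exec_start@1 write@4
I1 add r3: issue@2 deps=(0,0) exec_start@4 write@6
I2 mul r3: issue@3 deps=(0,0) exec_start@4 write@7
I3 add r1: issue@4 deps=(2,None) exec_start@7 write@10
I4 mul r4: issue@5 deps=(None,None) exec_start@5 write@8
I5 add r3: issue@6 deps=(3,3) exec_start@10 write@11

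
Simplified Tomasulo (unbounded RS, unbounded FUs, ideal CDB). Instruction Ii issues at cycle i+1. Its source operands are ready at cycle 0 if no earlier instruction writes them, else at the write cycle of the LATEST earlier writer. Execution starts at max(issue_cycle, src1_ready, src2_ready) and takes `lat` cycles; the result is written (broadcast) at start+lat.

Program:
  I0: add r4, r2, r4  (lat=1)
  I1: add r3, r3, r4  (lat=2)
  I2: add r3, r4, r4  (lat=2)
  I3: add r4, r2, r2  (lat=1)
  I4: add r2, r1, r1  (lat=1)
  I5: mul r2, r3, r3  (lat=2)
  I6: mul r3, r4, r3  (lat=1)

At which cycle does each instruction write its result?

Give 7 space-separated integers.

I0 add r4: issue@1 deps=(None,None) exec_start@1 write@2
I1 add r3: issue@2 deps=(None,0) exec_start@2 write@4
I2 add r3: issue@3 deps=(0,0) exec_start@3 write@5
I3 add r4: issue@4 deps=(None,None) exec_start@4 write@5
I4 add r2: issue@5 deps=(None,None) exec_start@5 write@6
I5 mul r2: issue@6 deps=(2,2) exec_start@6 write@8
I6 mul r3: issue@7 deps=(3,2) exec_start@7 write@8

Answer: 2 4 5 5 6 8 8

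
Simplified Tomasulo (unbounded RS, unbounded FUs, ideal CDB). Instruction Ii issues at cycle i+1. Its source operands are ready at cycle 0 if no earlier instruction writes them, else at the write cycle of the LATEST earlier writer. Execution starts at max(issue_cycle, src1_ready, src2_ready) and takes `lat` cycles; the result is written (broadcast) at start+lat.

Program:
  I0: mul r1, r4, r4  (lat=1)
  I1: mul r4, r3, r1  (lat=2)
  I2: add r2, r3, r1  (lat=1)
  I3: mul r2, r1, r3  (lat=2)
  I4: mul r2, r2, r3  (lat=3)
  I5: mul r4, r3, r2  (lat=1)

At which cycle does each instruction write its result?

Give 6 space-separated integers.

I0 mul r1: issue@1 deps=(None,None) exec_start@1 write@2
I1 mul r4: issue@2 deps=(None,0) exec_start@2 write@4
I2 add r2: issue@3 deps=(None,0) exec_start@3 write@4
I3 mul r2: issue@4 deps=(0,None) exec_start@4 write@6
I4 mul r2: issue@5 deps=(3,None) exec_start@6 write@9
I5 mul r4: issue@6 deps=(None,4) exec_start@9 write@10

Answer: 2 4 4 6 9 10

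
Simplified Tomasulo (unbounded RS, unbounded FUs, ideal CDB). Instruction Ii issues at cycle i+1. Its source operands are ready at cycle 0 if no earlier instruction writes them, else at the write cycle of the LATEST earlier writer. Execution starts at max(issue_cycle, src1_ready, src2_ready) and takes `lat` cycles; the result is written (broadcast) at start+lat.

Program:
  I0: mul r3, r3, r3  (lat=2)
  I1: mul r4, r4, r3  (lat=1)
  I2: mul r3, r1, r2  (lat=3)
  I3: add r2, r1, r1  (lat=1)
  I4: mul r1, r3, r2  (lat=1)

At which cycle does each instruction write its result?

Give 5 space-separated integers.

Answer: 3 4 6 5 7

Derivation:
I0 mul r3: issue@1 deps=(None,None) exec_start@1 write@3
I1 mul r4: issue@2 deps=(None,0) exec_start@3 write@4
I2 mul r3: issue@3 deps=(None,None) exec_start@3 write@6
I3 add r2: issue@4 deps=(None,None) exec_start@4 write@5
I4 mul r1: issue@5 deps=(2,3) exec_start@6 write@7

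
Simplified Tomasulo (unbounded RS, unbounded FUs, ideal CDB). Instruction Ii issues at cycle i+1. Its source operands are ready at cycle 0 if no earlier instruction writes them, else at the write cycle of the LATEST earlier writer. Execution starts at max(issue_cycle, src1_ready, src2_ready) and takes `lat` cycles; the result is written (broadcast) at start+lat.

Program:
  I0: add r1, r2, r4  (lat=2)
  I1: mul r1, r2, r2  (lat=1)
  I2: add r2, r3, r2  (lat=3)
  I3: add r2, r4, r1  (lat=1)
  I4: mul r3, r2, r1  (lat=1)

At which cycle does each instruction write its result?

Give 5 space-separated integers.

I0 add r1: issue@1 deps=(None,None) exec_start@1 write@3
I1 mul r1: issue@2 deps=(None,None) exec_start@2 write@3
I2 add r2: issue@3 deps=(None,None) exec_start@3 write@6
I3 add r2: issue@4 deps=(None,1) exec_start@4 write@5
I4 mul r3: issue@5 deps=(3,1) exec_start@5 write@6

Answer: 3 3 6 5 6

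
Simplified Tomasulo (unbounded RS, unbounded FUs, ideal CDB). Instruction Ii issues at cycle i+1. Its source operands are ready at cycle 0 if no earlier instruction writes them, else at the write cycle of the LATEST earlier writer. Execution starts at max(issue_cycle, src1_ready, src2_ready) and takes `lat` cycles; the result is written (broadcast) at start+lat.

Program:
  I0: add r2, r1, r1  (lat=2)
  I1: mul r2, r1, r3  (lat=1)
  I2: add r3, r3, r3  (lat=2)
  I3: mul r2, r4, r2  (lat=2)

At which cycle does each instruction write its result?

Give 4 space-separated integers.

Answer: 3 3 5 6

Derivation:
I0 add r2: issue@1 deps=(None,None) exec_start@1 write@3
I1 mul r2: issue@2 deps=(None,None) exec_start@2 write@3
I2 add r3: issue@3 deps=(None,None) exec_start@3 write@5
I3 mul r2: issue@4 deps=(None,1) exec_start@4 write@6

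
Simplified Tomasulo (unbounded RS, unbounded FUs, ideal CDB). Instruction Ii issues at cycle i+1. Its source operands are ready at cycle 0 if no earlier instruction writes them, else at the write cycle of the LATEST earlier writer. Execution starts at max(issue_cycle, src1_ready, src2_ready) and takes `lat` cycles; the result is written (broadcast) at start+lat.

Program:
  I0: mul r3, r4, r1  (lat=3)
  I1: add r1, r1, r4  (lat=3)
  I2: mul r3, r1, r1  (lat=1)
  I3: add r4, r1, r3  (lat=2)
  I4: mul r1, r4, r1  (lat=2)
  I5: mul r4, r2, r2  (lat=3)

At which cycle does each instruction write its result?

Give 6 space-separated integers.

I0 mul r3: issue@1 deps=(None,None) exec_start@1 write@4
I1 add r1: issue@2 deps=(None,None) exec_start@2 write@5
I2 mul r3: issue@3 deps=(1,1) exec_start@5 write@6
I3 add r4: issue@4 deps=(1,2) exec_start@6 write@8
I4 mul r1: issue@5 deps=(3,1) exec_start@8 write@10
I5 mul r4: issue@6 deps=(None,None) exec_start@6 write@9

Answer: 4 5 6 8 10 9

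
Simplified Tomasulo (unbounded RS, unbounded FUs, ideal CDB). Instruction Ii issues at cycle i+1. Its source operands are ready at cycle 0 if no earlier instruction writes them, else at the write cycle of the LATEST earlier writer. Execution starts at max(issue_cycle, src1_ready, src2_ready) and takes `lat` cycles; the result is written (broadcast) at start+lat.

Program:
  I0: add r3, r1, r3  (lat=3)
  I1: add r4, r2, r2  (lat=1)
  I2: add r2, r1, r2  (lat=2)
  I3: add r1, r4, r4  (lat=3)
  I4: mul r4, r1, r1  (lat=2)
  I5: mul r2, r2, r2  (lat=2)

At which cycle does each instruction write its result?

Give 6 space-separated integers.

Answer: 4 3 5 7 9 8

Derivation:
I0 add r3: issue@1 deps=(None,None) exec_start@1 write@4
I1 add r4: issue@2 deps=(None,None) exec_start@2 write@3
I2 add r2: issue@3 deps=(None,None) exec_start@3 write@5
I3 add r1: issue@4 deps=(1,1) exec_start@4 write@7
I4 mul r4: issue@5 deps=(3,3) exec_start@7 write@9
I5 mul r2: issue@6 deps=(2,2) exec_start@6 write@8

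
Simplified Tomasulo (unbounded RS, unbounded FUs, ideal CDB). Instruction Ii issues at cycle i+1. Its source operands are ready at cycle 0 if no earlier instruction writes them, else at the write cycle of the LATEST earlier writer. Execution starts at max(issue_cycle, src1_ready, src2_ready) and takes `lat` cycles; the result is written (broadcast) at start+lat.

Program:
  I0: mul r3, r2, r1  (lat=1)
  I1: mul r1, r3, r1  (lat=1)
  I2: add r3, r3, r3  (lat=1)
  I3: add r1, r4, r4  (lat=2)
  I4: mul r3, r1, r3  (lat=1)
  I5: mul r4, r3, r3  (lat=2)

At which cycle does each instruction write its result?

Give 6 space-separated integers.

Answer: 2 3 4 6 7 9

Derivation:
I0 mul r3: issue@1 deps=(None,None) exec_start@1 write@2
I1 mul r1: issue@2 deps=(0,None) exec_start@2 write@3
I2 add r3: issue@3 deps=(0,0) exec_start@3 write@4
I3 add r1: issue@4 deps=(None,None) exec_start@4 write@6
I4 mul r3: issue@5 deps=(3,2) exec_start@6 write@7
I5 mul r4: issue@6 deps=(4,4) exec_start@7 write@9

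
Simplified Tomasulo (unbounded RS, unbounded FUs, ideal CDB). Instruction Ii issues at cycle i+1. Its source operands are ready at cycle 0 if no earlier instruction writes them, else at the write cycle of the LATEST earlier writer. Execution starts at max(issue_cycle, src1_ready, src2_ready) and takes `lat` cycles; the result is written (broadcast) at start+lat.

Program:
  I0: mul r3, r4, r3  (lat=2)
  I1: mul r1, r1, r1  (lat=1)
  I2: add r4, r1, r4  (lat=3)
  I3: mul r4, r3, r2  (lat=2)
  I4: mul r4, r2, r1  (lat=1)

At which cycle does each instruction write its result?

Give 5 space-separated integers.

Answer: 3 3 6 6 6

Derivation:
I0 mul r3: issue@1 deps=(None,None) exec_start@1 write@3
I1 mul r1: issue@2 deps=(None,None) exec_start@2 write@3
I2 add r4: issue@3 deps=(1,None) exec_start@3 write@6
I3 mul r4: issue@4 deps=(0,None) exec_start@4 write@6
I4 mul r4: issue@5 deps=(None,1) exec_start@5 write@6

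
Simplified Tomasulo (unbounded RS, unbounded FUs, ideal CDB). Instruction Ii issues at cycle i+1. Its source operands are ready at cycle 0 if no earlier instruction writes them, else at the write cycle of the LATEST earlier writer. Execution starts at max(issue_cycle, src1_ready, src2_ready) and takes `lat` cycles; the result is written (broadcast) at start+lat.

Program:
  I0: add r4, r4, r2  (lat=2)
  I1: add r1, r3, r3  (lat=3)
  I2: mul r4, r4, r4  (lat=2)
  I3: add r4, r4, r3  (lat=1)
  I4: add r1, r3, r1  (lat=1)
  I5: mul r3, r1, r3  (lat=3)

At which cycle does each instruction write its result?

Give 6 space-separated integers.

Answer: 3 5 5 6 6 9

Derivation:
I0 add r4: issue@1 deps=(None,None) exec_start@1 write@3
I1 add r1: issue@2 deps=(None,None) exec_start@2 write@5
I2 mul r4: issue@3 deps=(0,0) exec_start@3 write@5
I3 add r4: issue@4 deps=(2,None) exec_start@5 write@6
I4 add r1: issue@5 deps=(None,1) exec_start@5 write@6
I5 mul r3: issue@6 deps=(4,None) exec_start@6 write@9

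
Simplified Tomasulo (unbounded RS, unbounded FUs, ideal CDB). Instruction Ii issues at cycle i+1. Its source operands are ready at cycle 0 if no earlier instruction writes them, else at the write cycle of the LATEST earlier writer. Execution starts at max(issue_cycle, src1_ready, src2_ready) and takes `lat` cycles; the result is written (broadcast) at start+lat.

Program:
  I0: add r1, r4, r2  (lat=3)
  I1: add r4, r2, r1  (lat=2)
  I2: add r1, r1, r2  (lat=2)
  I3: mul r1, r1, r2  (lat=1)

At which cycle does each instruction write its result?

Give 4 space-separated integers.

Answer: 4 6 6 7

Derivation:
I0 add r1: issue@1 deps=(None,None) exec_start@1 write@4
I1 add r4: issue@2 deps=(None,0) exec_start@4 write@6
I2 add r1: issue@3 deps=(0,None) exec_start@4 write@6
I3 mul r1: issue@4 deps=(2,None) exec_start@6 write@7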